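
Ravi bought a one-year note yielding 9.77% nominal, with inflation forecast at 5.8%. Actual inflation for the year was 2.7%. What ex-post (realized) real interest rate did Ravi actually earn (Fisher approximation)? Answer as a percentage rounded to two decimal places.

7.07%

Ex-post: 9.77% − 2.7% = 7.070%
So the realized real rate is 7.07%.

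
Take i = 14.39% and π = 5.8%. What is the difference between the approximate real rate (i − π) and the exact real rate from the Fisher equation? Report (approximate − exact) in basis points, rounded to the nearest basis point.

47 basis points

Approximate: r ≈ 14.390% − 5.800% = 8.5900%
Exact: (1 + 0.1439)/(1 + 0.0580) − 1 = 8.1191%
Error = 8.5900% − 8.1191% = 0.4709% → 47 basis points.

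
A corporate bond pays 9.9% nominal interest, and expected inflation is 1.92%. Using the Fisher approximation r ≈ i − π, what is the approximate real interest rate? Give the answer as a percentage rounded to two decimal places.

r ≈ i − π = 9.9% − 1.92% = 7.98%.

7.98%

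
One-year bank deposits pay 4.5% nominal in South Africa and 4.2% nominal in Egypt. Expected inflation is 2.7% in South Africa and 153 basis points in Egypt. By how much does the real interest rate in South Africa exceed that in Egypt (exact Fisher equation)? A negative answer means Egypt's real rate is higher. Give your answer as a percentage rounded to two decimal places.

South Africa: (1 + 0.0450)/(1 + 0.0270) − 1 = 1.7527%
Egypt: (1 + 0.0420)/(1 + 0.0153) − 1 = 2.6298%
Differential = 1.7527% − 2.6298% = -0.8771% → -0.88%.

-0.88%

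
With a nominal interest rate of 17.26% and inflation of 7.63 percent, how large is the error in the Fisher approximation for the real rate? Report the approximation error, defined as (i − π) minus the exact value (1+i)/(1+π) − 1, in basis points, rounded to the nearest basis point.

68 basis points

Approximate: r ≈ 17.260% − 7.630% = 9.6300%
Exact: (1 + 0.1726)/(1 + 0.0763) − 1 = 8.9473%
Error = 9.6300% − 8.9473% = 0.6827% → 68 basis points.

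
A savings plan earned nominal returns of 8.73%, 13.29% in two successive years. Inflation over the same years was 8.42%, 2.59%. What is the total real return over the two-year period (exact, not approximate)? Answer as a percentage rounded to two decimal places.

Compound the nominal returns: 1.0873 × 1.1329 = 1.231802.
Compound inflation: 1.0842 × 1.0259 = 1.112281.
Deflate: 1.231802 / 1.112281 = 1.107456.
Total real return = 1.107456 − 1 → 10.75%.

10.75%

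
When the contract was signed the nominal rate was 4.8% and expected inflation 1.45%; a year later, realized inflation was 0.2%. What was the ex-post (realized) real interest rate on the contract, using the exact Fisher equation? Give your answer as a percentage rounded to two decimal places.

Ex-post: (1 + 0.0480)/(1 + 0.0020) − 1 = 4.5908%
So the realized real rate is 4.59%.

4.59%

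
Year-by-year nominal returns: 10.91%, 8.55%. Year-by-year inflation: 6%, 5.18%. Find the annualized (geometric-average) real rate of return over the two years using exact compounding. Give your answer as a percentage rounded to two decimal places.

Compound the nominal returns: 1.1091 × 1.0855 = 1.20392805.
Compound inflation: 1.0600 × 1.0518 = 1.11490800.
Deflate: 1.20392805 / 1.11490800 = 1.07984520.
Annualized real rate = 1.07984520^(1/2) − 1 = 3.9156% → 3.92%.

3.92%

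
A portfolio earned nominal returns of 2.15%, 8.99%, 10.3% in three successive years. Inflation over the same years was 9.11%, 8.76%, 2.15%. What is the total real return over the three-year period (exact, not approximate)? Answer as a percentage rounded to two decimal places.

1.30%

Compound the nominal returns: 1.0215 × 1.0899 × 1.1030 = 1.228006.
Compound inflation: 1.0911 × 1.0876 × 1.0215 = 1.212194.
Deflate: 1.228006 / 1.212194 = 1.013044.
Total real return = 1.013044 − 1 → 1.30%.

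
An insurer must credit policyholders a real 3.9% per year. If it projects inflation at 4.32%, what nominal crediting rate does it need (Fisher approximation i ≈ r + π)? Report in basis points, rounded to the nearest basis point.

822 basis points

i ≈ r + π = 3.9% + 4.32% = 822 basis points.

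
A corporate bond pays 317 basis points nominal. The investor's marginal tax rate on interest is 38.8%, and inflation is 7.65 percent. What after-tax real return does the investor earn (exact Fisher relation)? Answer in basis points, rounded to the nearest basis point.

-530 basis points

After-tax nominal return = 3.17% × (1 − 0.388) = 1.94004%.
1 + r = 1.0194004 / 1.07650 = 0.946958
After-tax real rate = 0.946958 − 1 → -530 basis points.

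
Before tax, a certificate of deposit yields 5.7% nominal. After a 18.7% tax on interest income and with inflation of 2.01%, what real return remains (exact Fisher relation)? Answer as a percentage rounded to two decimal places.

After-tax nominal return = 5.7% × (1 − 0.187) = 4.6341%.
1 + r = 1.046341 / 1.02010 = 1.025724
After-tax real rate = 1.025724 − 1 → 2.57%.

2.57%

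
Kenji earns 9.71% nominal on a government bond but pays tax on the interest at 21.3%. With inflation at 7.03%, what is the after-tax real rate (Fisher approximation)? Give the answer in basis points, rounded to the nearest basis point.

61 basis points

After-tax nominal return = 9.71% × (1 − 0.213) = 7.64177%.
r ≈ 7.64177% − 7.03% → 61 basis points.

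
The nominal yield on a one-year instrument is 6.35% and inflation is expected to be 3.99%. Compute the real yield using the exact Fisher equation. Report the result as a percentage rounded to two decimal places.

2.27%

By the Fisher relation, 1 + r = (1 + i)/(1 + π).
1 + r = 1.06350 / 1.03990 = 1.022694
r = 1.022694 − 1 = 2.2694%, i.e. 2.27%.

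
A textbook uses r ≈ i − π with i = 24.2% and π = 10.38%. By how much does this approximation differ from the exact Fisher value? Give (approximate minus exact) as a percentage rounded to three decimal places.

1.300%

Approximate: r ≈ 24.200% − 10.380% = 13.8200%
Exact: (1 + 0.2420)/(1 + 0.1038) − 1 = 12.5204%
Error = 13.8200% − 12.5204% = 1.2996% → 1.300%.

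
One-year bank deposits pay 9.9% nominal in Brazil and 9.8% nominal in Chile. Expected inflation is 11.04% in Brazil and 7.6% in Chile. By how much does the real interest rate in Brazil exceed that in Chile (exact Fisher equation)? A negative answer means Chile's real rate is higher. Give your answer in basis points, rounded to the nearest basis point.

Brazil: (1 + 0.0990)/(1 + 0.1104) − 1 = -1.0267%
Chile: (1 + 0.0980)/(1 + 0.0760) − 1 = 2.0446%
Differential = -1.0267% − 2.0446% = -3.0713% → -307 basis points.

-307 basis points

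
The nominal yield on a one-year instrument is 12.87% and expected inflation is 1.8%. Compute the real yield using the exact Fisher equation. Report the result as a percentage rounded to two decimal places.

1 + r = 1.12870 / 1.01800 = 1.108743
r = 1.108743 − 1 = 10.8743%, i.e. 10.87%.

10.87%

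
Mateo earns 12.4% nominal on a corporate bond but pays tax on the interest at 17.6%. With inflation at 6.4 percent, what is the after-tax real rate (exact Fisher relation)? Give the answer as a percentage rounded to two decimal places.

After-tax nominal return = 12.4% × (1 − 0.176) = 10.2176%.
1 + r = 1.102176 / 1.06400 = 1.035880
After-tax real rate = 1.035880 − 1 → 3.59%.

3.59%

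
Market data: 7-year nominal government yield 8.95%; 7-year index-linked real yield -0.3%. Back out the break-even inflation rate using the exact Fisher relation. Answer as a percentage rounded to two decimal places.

9.28%

(1 + π) = (1 + i)/(1 + r) = 1.08950 / 0.99700 = 1.092778
Break-even inflation = 1.092778 − 1 → 9.28%.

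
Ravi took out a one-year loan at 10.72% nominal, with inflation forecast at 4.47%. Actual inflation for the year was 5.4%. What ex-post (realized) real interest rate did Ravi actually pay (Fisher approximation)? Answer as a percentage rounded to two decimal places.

5.32%

Ex-post: 10.72% − 5.4% = 5.320%
So the realized real rate is 5.32%.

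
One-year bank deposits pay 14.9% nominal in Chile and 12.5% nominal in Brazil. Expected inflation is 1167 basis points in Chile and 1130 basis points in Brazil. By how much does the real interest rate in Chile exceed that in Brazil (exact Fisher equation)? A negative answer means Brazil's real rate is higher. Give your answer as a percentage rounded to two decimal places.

1.81%

Chile: (1 + 0.1490)/(1 + 0.1167) − 1 = 2.8925%
Brazil: (1 + 0.1250)/(1 + 0.1130) − 1 = 1.0782%
Differential = 2.8925% − 1.0782% = 1.8143% → 1.81%.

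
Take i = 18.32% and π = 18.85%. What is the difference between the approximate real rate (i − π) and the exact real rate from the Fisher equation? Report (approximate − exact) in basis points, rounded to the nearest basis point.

Approximate: r ≈ 18.320% − 18.850% = -0.5300%
Exact: (1 + 0.1832)/(1 + 0.1885) − 1 = -0.4459%
Error = -0.5300% − (-0.4459%) = -0.0841% → -8 basis points.

-8 basis points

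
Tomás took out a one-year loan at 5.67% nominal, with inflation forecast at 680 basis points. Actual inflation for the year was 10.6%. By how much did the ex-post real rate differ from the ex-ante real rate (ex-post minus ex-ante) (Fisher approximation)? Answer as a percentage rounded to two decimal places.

-3.80%

Ex-ante: 5.67% − 6.8% = -1.130%
Ex-post: 5.67% − 10.6% = -4.930%
Difference (ex-post − ex-ante) = -3.8000% → -3.80%.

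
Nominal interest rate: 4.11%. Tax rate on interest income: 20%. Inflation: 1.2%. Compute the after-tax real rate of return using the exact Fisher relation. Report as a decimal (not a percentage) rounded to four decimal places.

0.0206

After-tax nominal return = 4.11% × (1 − 0.2) = 3.2880%.
1 + r = 1.03288 / 1.01200 = 1.020632
After-tax real rate = 1.020632 − 1 → 0.0206.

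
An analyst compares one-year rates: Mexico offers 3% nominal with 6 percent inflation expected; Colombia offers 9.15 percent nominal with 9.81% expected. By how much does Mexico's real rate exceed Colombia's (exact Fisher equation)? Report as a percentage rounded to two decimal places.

-2.23%

Mexico: (1 + 0.0300)/(1 + 0.0600) − 1 = -2.8302%
Colombia: (1 + 0.0915)/(1 + 0.0981) − 1 = -0.6010%
Differential = -2.8302% − (-0.6010%) = -2.2292% → -2.23%.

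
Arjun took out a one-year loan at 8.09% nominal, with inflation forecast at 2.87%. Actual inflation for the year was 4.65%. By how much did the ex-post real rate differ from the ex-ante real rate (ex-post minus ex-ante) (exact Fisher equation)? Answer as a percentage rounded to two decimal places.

-1.79%

Ex-ante: (1 + 0.0809)/(1 + 0.0287) − 1 = 5.0744%
Ex-post: (1 + 0.0809)/(1 + 0.0465) − 1 = 3.2871%
Difference (ex-post − ex-ante) = -1.7872% → -1.79%.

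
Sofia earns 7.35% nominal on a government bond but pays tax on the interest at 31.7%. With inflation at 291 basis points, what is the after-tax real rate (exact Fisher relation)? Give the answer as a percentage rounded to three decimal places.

After-tax nominal return = 7.35% × (1 − 0.317) = 5.02005%.
1 + r = 1.0502005 / 1.02910 = 1.020504
After-tax real rate = 1.020504 − 1 → 2.050%.

2.050%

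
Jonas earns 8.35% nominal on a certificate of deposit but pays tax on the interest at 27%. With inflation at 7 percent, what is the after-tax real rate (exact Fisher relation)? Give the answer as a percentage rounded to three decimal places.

-0.845%

After-tax nominal return = 8.35% × (1 − 0.27) = 6.0955%.
1 + r = 1.060955 / 1.07000 = 0.991547
After-tax real rate = 0.991547 − 1 → -0.845%.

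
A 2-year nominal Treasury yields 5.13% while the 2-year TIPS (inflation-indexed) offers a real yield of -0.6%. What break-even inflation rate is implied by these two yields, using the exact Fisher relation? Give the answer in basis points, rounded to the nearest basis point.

(1 + π) = (1 + i)/(1 + r) = 1.05130 / 0.99400 = 1.057646
Break-even inflation = 1.057646 − 1 → 576 basis points.

576 basis points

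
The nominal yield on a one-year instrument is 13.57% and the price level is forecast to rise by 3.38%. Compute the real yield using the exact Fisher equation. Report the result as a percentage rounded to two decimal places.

9.86%

By the Fisher relation, 1 + r = (1 + i)/(1 + π).
1 + r = 1.13570 / 1.03380 = 1.098568
r = 1.098568 − 1 = 9.8568%, i.e. 9.86%.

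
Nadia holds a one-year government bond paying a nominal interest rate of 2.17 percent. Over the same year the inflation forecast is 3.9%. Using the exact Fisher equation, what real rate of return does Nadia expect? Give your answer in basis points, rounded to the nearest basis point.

By the Fisher equation, 1 + r = (1 + i)/(1 + π).
1 + r = 1.02170 / 1.03900 = 0.983349
r = 0.983349 − 1 = -1.6651%, i.e. -167 basis points.

-167 basis points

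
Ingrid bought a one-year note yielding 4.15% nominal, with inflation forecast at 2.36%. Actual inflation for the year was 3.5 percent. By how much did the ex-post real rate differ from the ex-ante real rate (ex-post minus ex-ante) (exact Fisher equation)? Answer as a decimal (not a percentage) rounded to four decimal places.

Ex-ante: (1 + 0.0415)/(1 + 0.0236) − 1 = 1.7487%
Ex-post: (1 + 0.0415)/(1 + 0.0350) − 1 = 0.6280%
Difference (ex-post − ex-ante) = -1.1207% → -0.0112.

-0.0112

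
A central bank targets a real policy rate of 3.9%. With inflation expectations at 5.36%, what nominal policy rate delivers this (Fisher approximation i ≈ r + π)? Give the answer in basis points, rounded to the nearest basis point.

i ≈ r + π = 3.9% + 5.36% = 926 basis points.

926 basis points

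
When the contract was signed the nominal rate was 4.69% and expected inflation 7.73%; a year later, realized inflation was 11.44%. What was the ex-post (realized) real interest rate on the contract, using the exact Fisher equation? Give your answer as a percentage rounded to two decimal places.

Ex-post: (1 + 0.0469)/(1 + 0.1144) − 1 = -6.0571%
So the realized real rate is -6.06%.

-6.06%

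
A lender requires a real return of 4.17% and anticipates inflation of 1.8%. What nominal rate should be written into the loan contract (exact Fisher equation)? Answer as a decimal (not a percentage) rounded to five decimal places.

(1 + i) = (1 + r)(1 + π) = 1.04170 × 1.01800 = 1.0604506
i = 1.0604506 − 1, so the required nominal rate is 0.06045.

0.06045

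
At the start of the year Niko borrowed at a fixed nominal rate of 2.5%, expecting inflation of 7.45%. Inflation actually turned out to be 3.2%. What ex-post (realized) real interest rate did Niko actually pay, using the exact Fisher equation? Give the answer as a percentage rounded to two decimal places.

-0.68%

Ex-post: (1 + 0.0250)/(1 + 0.0320) − 1 = -0.6783%
So the realized real rate is -0.68%.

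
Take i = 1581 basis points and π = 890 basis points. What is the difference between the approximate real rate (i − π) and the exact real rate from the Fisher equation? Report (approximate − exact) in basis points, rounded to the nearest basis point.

Approximate: r ≈ 15.810% − 8.900% = 6.9100%
Exact: (1 + 0.1581)/(1 + 0.0890) − 1 = 6.3453%
Error = 6.9100% − 6.3453% = 0.5647% → 56 basis points.

56 basis points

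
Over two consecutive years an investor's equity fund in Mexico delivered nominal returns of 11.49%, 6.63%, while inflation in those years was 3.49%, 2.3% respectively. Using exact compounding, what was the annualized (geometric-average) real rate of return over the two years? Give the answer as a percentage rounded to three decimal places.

Nominal growth factor = 1.1149 × 1.0663 = 1.18881787
Price-level growth factor = 1.0349 × 1.0230 = 1.05870270
Real growth factor = 1.18881787 / 1.05870270 = 1.12290057
Annualized real rate = 1.12290057^(1/2) − 1 = 5.9670% → 5.967%.

5.967%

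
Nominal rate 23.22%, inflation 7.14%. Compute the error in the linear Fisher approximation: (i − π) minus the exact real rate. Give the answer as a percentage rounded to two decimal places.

Approximate: r ≈ 23.220% − 7.140% = 16.0800%
Exact: (1 + 0.2322)/(1 + 0.0714) − 1 = 15.0084%
Error = 16.0800% − 15.0084% = 1.0716% → 1.07%.

1.07%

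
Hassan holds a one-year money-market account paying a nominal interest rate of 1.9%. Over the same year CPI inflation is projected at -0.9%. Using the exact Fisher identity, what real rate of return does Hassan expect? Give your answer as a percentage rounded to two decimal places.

By the Fisher identity, 1 + r = (1 + i)/(1 + π).
1 + r = 1.01900 / 0.99100 = 1.028254
r = 1.028254 − 1 = 2.8254%, i.e. 2.83%.

2.83%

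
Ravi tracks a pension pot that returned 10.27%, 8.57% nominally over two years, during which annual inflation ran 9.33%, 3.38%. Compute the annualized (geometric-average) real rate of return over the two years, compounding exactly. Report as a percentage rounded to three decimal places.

2.919%

Nominal growth factor = 1.1027 × 1.0857 = 1.19720139
Price-level growth factor = 1.0933 × 1.0338 = 1.13025354
Real growth factor = 1.19720139 / 1.13025354 = 1.05923259
Annualized real rate = 1.05923259^(1/2) − 1 = 2.9190% → 2.919%.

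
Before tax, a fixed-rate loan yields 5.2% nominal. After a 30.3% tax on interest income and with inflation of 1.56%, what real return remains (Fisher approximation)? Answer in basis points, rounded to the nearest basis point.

206 basis points

After-tax nominal return = 5.2% × (1 − 0.303) = 3.6244%.
r ≈ 3.6244% − 1.56% → 206 basis points.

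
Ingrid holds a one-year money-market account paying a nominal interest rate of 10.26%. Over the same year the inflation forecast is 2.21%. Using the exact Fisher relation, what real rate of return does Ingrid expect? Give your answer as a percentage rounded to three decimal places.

1 + r = 1.10260 / 1.02210 = 1.078759
r = 1.078759 − 1 = 7.8759%, i.e. 7.876%.

7.876%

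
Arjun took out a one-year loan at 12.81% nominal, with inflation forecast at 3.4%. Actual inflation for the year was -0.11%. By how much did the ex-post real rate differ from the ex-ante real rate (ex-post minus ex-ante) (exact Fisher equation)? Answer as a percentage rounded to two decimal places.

Ex-ante: (1 + 0.1281)/(1 + 0.0340) − 1 = 9.1006%
Ex-post: (1 + 0.1281)/(1 − 0.0011) − 1 = 12.9342%
Difference (ex-post − ex-ante) = 3.8336% → 3.83%.

3.83%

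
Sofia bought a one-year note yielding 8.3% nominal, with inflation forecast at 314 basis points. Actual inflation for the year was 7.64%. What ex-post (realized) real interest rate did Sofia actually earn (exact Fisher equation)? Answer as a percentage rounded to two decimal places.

Ex-post: (1 + 0.0830)/(1 + 0.0764) − 1 = 0.6132%
So the realized real rate is 0.61%.

0.61%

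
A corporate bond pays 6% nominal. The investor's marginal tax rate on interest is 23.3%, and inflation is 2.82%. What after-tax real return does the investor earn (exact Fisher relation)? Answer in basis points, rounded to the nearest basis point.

173 basis points

After-tax nominal return = 6% × (1 − 0.233) = 4.6020%.
1 + r = 1.04602 / 1.02820 = 1.017331
After-tax real rate = 1.017331 − 1 → 173 basis points.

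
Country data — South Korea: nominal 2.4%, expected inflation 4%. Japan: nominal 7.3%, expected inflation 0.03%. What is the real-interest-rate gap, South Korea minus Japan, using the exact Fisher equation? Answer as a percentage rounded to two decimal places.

-8.81%

South Korea: (1 + 0.0240)/(1 + 0.0400) − 1 = -1.5385%
Japan: (1 + 0.0730)/(1 + 0.0003) − 1 = 7.2678%
Differential = -1.5385% − 7.2678% = -8.8063% → -8.81%.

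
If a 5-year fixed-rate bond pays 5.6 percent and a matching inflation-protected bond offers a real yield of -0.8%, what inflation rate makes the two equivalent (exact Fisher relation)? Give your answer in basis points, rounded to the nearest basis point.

(1 + π) = (1 + i)/(1 + r) = 1.05600 / 0.99200 = 1.064516
Break-even inflation = 1.064516 − 1 → 645 basis points.

645 basis points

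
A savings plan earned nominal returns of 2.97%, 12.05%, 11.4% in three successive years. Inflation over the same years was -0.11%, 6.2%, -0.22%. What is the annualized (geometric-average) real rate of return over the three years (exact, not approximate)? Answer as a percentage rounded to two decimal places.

6.69%

Compound the nominal returns: 1.0297 × 1.1205 × 1.1140 = 1.28530964.
Compound inflation: 0.9989 × 1.0620 × 0.9978 = 1.05849797.
Deflate: 1.28530964 / 1.05849797 = 1.21427690.
Annualized real rate = 1.21427690^(1/3) − 1 = 6.6856% → 6.69%.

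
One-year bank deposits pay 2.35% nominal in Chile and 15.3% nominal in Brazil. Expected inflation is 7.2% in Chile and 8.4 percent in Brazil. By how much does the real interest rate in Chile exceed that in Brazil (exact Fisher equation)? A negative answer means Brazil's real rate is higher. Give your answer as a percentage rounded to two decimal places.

Chile: (1 + 0.0235)/(1 + 0.0720) − 1 = -4.5243%
Brazil: (1 + 0.1530)/(1 + 0.0840) − 1 = 6.3653%
Differential = -4.5243% − 6.3653% = -10.8896% → -10.89%.

-10.89%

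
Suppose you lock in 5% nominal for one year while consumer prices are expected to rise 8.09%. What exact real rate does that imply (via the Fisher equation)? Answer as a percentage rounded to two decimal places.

By the Fisher equation, 1 + r = (1 + i)/(1 + π).
1 + r = 1.05000 / 1.08090 = 0.971413
r = 0.971413 − 1 = -2.8587%, i.e. -2.86%.

-2.86%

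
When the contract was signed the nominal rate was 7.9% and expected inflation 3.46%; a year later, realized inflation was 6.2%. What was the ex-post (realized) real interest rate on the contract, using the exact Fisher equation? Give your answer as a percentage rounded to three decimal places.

Ex-post: (1 + 0.0790)/(1 + 0.0620) − 1 = 1.6008%
So the realized real rate is 1.601%.

1.601%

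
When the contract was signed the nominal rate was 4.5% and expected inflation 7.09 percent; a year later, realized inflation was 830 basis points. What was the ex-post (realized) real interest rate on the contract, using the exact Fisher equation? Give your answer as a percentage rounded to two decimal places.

-3.51%

Ex-post: (1 + 0.0450)/(1 + 0.0830) − 1 = -3.5088%
So the realized real rate is -3.51%.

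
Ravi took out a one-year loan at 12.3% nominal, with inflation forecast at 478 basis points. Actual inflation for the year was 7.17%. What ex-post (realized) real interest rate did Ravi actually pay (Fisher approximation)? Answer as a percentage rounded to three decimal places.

Ex-post: 12.3% − 7.17% = 5.130%
So the realized real rate is 5.130%.

5.130%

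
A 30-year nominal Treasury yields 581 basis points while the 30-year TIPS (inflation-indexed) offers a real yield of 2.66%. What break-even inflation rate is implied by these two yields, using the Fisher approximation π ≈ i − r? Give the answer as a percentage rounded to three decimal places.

π ≈ i − r = 5.81% − 2.66% → 3.150%.

3.150%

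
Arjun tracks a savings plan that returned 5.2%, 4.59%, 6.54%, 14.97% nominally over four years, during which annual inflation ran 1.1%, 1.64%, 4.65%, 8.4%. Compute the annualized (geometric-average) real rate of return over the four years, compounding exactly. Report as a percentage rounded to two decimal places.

3.69%

Nominal growth factor = 1.0520 × 1.0459 × 1.0654 × 1.1497 = 1.34773072
Price-level growth factor = 1.0110 × 1.0164 × 1.0465 × 1.0840 = 1.16569337
Real growth factor = 1.34773072 / 1.16569337 = 1.15616229
Annualized real rate = 1.15616229^(1/4) − 1 = 3.6943% → 3.69%.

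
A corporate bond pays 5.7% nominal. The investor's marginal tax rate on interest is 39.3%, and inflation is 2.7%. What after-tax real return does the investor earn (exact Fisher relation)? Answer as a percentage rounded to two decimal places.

After-tax nominal return = 5.7% × (1 − 0.393) = 3.4599%.
1 + r = 1.034599 / 1.02700 = 1.007399
After-tax real rate = 1.007399 − 1 → 0.74%.

0.74%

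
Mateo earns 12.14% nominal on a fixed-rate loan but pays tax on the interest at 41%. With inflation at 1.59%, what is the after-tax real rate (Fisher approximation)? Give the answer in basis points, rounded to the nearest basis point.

557 basis points

After-tax nominal return = 12.14% × (1 − 0.41) = 7.1626%.
r ≈ 7.1626% − 1.59% → 557 basis points.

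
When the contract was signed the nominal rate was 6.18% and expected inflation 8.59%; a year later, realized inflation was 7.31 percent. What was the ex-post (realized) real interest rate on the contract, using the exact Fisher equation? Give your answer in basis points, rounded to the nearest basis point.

-105 basis points

Ex-post: (1 + 0.0618)/(1 + 0.0731) − 1 = -1.0530%
So the realized real rate is -105 basis points.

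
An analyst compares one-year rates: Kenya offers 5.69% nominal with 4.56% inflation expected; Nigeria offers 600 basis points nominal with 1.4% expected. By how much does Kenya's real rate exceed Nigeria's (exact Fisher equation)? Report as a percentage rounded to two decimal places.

Kenya: (1 + 0.0569)/(1 + 0.0456) − 1 = 1.0807%
Nigeria: (1 + 0.0600)/(1 + 0.0140) − 1 = 4.5365%
Differential = 1.0807% − 4.5365% = -3.4558% → -3.46%.

-3.46%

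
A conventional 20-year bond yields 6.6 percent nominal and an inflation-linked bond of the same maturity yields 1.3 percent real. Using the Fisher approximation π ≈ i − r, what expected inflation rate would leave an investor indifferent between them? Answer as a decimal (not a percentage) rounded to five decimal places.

0.05300

π ≈ i − r = 6.6% − 1.3% → 0.05300.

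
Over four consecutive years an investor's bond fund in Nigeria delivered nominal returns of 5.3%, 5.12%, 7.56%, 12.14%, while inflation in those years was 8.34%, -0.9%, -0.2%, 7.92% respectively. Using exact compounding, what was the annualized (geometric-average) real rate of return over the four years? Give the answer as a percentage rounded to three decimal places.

Nominal growth factor = 1.0530 × 1.0512 × 1.0756 × 1.1214 = 1.33513466
Price-level growth factor = 1.0834 × 0.9910 × 0.9980 × 1.0792 = 1.15636507
Real growth factor = 1.33513466 / 1.15636507 = 1.15459615
Annualized real rate = 1.15459615^(1/4) − 1 = 3.6591% → 3.659%.

3.659%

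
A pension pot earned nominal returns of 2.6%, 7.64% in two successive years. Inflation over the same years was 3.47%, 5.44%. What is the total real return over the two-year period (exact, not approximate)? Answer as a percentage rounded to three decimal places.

Compound the nominal returns: 1.0260 × 1.0764 = 1.104386.
Compound inflation: 1.0347 × 1.0544 = 1.090988.
Deflate: 1.104386 / 1.090988 = 1.012281.
Total real return = 1.012281 − 1 → 1.228%.

1.228%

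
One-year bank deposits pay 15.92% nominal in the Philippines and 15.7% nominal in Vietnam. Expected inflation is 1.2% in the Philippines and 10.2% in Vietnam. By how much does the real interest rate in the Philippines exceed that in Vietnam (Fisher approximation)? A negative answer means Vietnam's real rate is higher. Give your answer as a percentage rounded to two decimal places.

9.22%

The Philippines: 15.92% − 1.2% = 14.720%
Vietnam: 15.7% − 10.2% = 5.500%
Differential = 9.220% → 9.22%.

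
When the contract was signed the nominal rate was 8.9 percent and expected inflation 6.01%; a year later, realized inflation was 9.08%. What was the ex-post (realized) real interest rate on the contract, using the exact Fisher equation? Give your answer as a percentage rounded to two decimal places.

-0.17%

Ex-post: (1 + 0.0890)/(1 + 0.0908) − 1 = -0.16502%
So the realized real rate is -0.17%.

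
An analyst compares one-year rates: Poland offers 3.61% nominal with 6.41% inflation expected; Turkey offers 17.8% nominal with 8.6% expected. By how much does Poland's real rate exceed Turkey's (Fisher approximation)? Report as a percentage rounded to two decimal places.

-12.00%

Poland: 3.61% − 6.41% = -2.800%
Turkey: 17.8% − 8.6% = 9.200%
Differential = -12.000% → -12.00%.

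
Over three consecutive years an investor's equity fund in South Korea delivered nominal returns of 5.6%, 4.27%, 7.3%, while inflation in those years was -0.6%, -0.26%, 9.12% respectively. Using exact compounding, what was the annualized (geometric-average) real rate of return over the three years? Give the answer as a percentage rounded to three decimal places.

Compound the nominal returns: 1.0560 × 1.0427 × 1.0730 = 1.18147086.
Compound inflation: 0.9940 × 0.9974 × 1.0912 = 1.08183270.
Deflate: 1.18147086 / 1.08183270 = 1.09210126.
Annualized real rate = 1.09210126^(1/3) − 1 = 2.9803% → 2.980%.

2.980%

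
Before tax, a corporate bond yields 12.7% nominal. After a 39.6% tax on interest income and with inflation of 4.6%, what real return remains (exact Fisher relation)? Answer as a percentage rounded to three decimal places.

2.936%

After-tax nominal return = 12.7% × (1 − 0.396) = 7.6708%.
1 + r = 1.076708 / 1.04600 = 1.029358
After-tax real rate = 1.029358 − 1 → 2.936%.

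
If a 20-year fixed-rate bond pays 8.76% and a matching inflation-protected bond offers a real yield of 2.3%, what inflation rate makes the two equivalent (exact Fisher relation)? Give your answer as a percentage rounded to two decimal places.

(1 + π) = (1 + i)/(1 + r) = 1.08760 / 1.02300 = 1.063148
Break-even inflation = 1.063148 − 1 → 6.31%.

6.31%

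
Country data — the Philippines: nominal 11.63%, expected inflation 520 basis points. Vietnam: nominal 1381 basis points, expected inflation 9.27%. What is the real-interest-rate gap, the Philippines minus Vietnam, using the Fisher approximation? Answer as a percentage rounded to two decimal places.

The Philippines: 11.63% − 5.2% = 6.430%
Vietnam: 13.81% − 9.27% = 4.540%
Differential = 1.890% → 1.89%.

1.89%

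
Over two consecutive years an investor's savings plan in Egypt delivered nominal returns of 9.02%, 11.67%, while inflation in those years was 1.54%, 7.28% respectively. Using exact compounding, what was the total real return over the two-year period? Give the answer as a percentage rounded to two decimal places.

11.76%

Compound the nominal returns: 1.0902 × 1.1167 = 1.217426.
Compound inflation: 1.0154 × 1.0728 = 1.089321.
Deflate: 1.217426 / 1.089321 = 1.117601.
Total real return = 1.117601 − 1 → 11.76%.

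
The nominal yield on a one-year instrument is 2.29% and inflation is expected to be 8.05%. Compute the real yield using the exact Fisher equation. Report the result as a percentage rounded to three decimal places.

-5.331%

By the Fisher equation, 1 + r = (1 + i)/(1 + π).
1 + r = 1.02290 / 1.08050 = 0.946691
r = 0.946691 − 1 = -5.3309%, i.e. -5.331%.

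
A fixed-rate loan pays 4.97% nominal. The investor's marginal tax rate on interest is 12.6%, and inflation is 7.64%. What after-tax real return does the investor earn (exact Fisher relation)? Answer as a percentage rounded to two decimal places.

-3.06%

After-tax nominal return = 4.97% × (1 − 0.126) = 4.34378%.
1 + r = 1.0434378 / 1.07640 = 0.969377
After-tax real rate = 0.969377 − 1 → -3.06%.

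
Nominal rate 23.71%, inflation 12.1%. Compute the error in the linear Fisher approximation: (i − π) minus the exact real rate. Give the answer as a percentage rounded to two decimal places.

Approximate: r ≈ 23.710% − 12.100% = 11.6100%
Exact: (1 + 0.2371)/(1 + 0.1210) − 1 = 10.3568%
Error = 11.6100% − 10.3568% = 1.2532% → 1.25%.

1.25%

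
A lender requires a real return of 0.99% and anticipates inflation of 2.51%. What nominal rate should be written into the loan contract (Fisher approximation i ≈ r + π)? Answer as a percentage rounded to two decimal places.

3.50%

i ≈ r + π = 0.99% + 2.51% = 3.50%.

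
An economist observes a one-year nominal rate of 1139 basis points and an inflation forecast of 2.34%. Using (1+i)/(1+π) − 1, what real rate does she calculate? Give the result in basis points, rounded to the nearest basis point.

884 basis points

By the Fisher equation, 1 + r = (1 + i)/(1 + π).
1 + r = 1.11390 / 1.02340 = 1.088431
r = 1.088431 − 1 = 8.8431%, i.e. 884 basis points.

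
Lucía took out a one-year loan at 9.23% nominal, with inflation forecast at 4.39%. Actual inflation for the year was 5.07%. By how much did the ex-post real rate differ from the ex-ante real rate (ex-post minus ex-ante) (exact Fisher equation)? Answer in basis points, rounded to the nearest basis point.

-68 basis points

Ex-ante: (1 + 0.0923)/(1 + 0.0439) − 1 = 4.6365%
Ex-post: (1 + 0.0923)/(1 + 0.0507) − 1 = 3.9593%
Difference (ex-post − ex-ante) = -0.6772% → -68 basis points.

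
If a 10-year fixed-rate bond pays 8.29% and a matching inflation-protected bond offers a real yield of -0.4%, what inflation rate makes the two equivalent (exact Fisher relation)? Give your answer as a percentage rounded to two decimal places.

8.72%

(1 + π) = (1 + i)/(1 + r) = 1.08290 / 0.99600 = 1.087249
Break-even inflation = 1.087249 − 1 → 8.72%.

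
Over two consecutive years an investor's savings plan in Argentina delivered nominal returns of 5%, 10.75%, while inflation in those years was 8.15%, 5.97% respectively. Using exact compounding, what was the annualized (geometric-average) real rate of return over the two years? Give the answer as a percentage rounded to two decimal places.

0.73%

Compound the nominal returns: 1.0500 × 1.1075 = 1.16287500.
Compound inflation: 1.0815 × 1.0597 = 1.14606555.
Deflate: 1.16287500 / 1.14606555 = 1.01466709.
Annualized real rate = 1.01466709^(1/2) − 1 = 0.7307% → 0.73%.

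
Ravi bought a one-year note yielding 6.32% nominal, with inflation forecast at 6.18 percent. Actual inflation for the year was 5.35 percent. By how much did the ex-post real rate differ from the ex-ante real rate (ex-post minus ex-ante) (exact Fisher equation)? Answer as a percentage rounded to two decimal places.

0.79%

Ex-ante: (1 + 0.0632)/(1 + 0.0618) − 1 = 0.1319%
Ex-post: (1 + 0.0632)/(1 + 0.0535) − 1 = 0.9207%
Difference (ex-post − ex-ante) = 0.7889% → 0.79%.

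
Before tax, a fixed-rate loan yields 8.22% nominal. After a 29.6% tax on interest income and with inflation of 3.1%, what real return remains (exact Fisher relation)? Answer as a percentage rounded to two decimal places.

2.61%

After-tax nominal return = 8.22% × (1 − 0.296) = 5.78688%.
1 + r = 1.0578688 / 1.03100 = 1.026061
After-tax real rate = 1.026061 − 1 → 2.61%.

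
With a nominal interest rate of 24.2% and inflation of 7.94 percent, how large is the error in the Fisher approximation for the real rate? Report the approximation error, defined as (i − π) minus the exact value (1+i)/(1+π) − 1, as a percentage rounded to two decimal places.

Approximate: r ≈ 24.200% − 7.940% = 16.2600%
Exact: (1 + 0.2420)/(1 + 0.0794) − 1 = 15.0639%
Error = 16.2600% − 15.0639% = 1.1961% → 1.20%.

1.20%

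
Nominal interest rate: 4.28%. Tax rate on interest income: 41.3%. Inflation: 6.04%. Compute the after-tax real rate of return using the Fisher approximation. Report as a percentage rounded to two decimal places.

After-tax nominal return = 4.28% × (1 − 0.413) = 2.51236%.
r ≈ 2.51236% − 6.04% → -3.53%.

-3.53%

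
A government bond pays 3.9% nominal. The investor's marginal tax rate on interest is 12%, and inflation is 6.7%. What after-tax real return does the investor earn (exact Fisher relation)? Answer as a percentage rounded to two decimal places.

After-tax nominal return = 3.9% × (1 − 0.12) = 3.4320%.
1 + r = 1.03432 / 1.06700 = 0.969372
After-tax real rate = 0.969372 − 1 → -3.06%.

-3.06%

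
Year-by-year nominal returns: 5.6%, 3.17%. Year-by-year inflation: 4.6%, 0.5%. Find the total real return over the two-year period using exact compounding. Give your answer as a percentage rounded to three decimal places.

3.638%

Nominal growth factor = 1.0560 × 1.0317 = 1.089475
Price-level growth factor = 1.0460 × 1.0050 = 1.051230
Real growth factor = 1.089475 / 1.051230 = 1.036381
Total real return = 1.036381 − 1 → 3.638%.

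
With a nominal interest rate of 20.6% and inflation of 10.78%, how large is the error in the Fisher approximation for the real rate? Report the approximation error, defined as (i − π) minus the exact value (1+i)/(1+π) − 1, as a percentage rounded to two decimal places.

Approximate: r ≈ 20.600% − 10.780% = 9.8200%
Exact: (1 + 0.2060)/(1 + 0.1078) − 1 = 8.8644%
Error = 9.8200% − 8.8644% = 0.9556% → 0.96%.

0.96%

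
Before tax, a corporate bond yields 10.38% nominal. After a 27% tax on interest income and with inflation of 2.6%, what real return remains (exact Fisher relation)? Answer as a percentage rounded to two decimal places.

4.85%

After-tax nominal return = 10.38% × (1 − 0.27) = 7.5774%.
1 + r = 1.075774 / 1.02600 = 1.048513
After-tax real rate = 1.048513 − 1 → 4.85%.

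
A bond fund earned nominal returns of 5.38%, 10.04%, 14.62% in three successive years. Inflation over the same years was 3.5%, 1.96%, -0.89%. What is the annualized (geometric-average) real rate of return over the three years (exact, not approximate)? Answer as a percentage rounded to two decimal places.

8.32%

Nominal growth factor = 1.0538 × 1.1004 × 1.1462 = 1.32913526
Price-level growth factor = 1.0350 × 1.0196 × 0.9911 = 1.04589395
Real growth factor = 1.32913526 / 1.04589395 = 1.27081264
Annualized real rate = 1.27081264^(1/3) − 1 = 8.3163% → 8.32%.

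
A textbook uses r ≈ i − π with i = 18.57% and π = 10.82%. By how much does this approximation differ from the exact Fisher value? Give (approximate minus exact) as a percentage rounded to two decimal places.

Approximate: r ≈ 18.570% − 10.820% = 7.7500%
Exact: (1 + 0.1857)/(1 + 0.1082) − 1 = 6.9933%
Error = 7.7500% − 6.9933% = 0.7567% → 0.76%.

0.76%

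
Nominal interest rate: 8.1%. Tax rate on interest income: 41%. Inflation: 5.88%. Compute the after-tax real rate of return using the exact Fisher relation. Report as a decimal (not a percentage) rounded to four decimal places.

-0.0104

After-tax nominal return = 8.1% × (1 − 0.41) = 4.7790%.
1 + r = 1.04779 / 1.05880 = 0.989601
After-tax real rate = 0.989601 − 1 → -0.0104.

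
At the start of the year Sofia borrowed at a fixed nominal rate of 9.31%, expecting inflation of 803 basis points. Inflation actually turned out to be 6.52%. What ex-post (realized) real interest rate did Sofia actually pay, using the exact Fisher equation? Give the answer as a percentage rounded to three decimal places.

2.619%

Ex-post: (1 + 0.0931)/(1 + 0.0652) − 1 = 2.6192%
So the realized real rate is 2.619%.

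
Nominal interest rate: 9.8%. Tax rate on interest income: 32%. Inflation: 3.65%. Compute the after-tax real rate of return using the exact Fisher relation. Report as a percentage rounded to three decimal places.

After-tax nominal return = 9.8% × (1 − 0.32) = 6.6640%.
1 + r = 1.06664 / 1.03650 = 1.029079
After-tax real rate = 1.029079 − 1 → 2.908%.

2.908%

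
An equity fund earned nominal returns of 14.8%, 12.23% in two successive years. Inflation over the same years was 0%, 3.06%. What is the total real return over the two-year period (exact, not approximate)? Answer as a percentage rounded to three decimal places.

25.015%

Compound the nominal returns: 1.1480 × 1.1223 = 1.288400.
Compound inflation: 1.0000 × 1.0306 = 1.030600.
Deflate: 1.288400 / 1.030600 = 1.250146.
Total real return = 1.250146 − 1 → 25.015%.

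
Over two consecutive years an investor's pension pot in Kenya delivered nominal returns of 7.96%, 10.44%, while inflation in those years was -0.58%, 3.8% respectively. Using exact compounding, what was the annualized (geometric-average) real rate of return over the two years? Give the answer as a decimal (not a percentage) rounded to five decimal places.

0.07488

Compound the nominal returns: 1.0796 × 1.1044 = 1.19231024.
Compound inflation: 0.9942 × 1.0380 = 1.03197960.
Deflate: 1.19231024 / 1.03197960 = 1.15536222.
Annualized real rate = 1.15536222^(1/2) − 1 = 7.4878% → 0.07488.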